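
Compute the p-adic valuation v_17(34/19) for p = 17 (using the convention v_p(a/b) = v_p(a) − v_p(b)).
v_17(34/19) = 1

Factor powers of 17 from the numerator and denominator of the reduced fraction: 34 = 17^1 · 2 and 19 = 17^0 · 19. Apply v_p(a/b) = v_p(a) − v_p(b): v_17(34/19) = 1 − 0 = 1.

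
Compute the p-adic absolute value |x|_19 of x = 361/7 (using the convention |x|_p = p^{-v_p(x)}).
|361/7|_19 = 1/361

Step 1 — compute v_19(x) by factoring powers of 19 out of the numerator and denominator: v_19(361/7) = 2. Step 2 — apply |x|_p = p^{-v_p(x)} = 19^{-2} = 1/361.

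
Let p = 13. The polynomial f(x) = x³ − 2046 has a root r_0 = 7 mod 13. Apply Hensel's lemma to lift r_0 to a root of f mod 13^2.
r_1 = 137 (mod 169)

Hensel: r_{i+1} = r_i − f(r_i)/f′(r_i) mod 13^{i+2}, where f′(x) = 3x². Iterate:
  r_0 = 7 (mod 13)
  r_1 = 137 (mod 169)
Final: r = 137 with f(r) ≡ 0 mod 13^2.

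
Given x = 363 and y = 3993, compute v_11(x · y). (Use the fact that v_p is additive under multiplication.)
v_11(1449459) = 5

v_p(x) = 2 (factor: 363 = 11^2 · 3); v_p(y) = 3 (factor: 3993 = 11^3 · 3). Additivity: v_p(xy) = v_p(x) + v_p(y) = 2 + 3 = 5. (Direct check: xy = 1449459 = 11^5 · (9).)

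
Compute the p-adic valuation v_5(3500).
v_5(3500) = 3

v_5(n) is the largest exponent k such that 5^k divides n. Factor out: 3500 = 5^3 · 28. (Sign doesn't affect v_p.) So v_5(3500) = 3.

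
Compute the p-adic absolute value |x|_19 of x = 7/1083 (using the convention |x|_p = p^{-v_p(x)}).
|7/1083|_19 = 361

Step 1 — compute v_19(x) by factoring powers of 19 out of the numerator and denominator: v_19(7/1083) = -2. Step 2 — apply |x|_p = p^{-v_p(x)} = 19^{2} = 361.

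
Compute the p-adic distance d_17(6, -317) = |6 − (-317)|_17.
d_17(6, -317) = 1/17

Step 1 — x − y = 6 − (-317) = 323. Step 2 — v_17(323) = 1 (factor: 323 = (17^1 · 19); the sign does not affect v_p). Step 3 — |x − y|_17 = 17^{-1} = 1/17.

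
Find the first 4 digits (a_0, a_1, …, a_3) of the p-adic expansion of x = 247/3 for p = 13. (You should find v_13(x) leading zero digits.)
(a_0, …, a_3) = (0, 2, 9, 8)

v_13(247/3) = 1, so a_0 = ... = a_0 = 0. Factor out: x = 13^1 · u with u = 19/3 a unit in ℤ_13. Expand u iteratively via a_{v+i} = u_i mod 13, u_{i+1} = (u_i − a_{v+i})/13:
  u_0 = 19/3;  a_1 = 2;  u_1 = (u_0 − 2)/13 = 1/3
  u_1 = 1/3;  a_2 = 9;  u_2 = (u_1 − 9)/13 = -2/3
  u_2 = -2/3;  a_3 = 8;  u_3 = (u_2 − 8)/13 = -2/3
Digits: (0, 2, 9, 8).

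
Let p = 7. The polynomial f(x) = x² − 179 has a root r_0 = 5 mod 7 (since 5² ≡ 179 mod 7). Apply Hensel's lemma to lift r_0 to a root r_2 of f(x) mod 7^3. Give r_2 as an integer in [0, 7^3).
r_2 = 138 (mod 343)

Hensel's recurrence: r_{i+1} = r_i − f(r_i)·(f′(r_i))^{-1} mod 7^{i+2}, with f′(x) = 2x. Iterate:
  r_0 = 5 (mod 7)
  r_1 = 40 (mod 49)
  r_2 = 138 (mod 343)
Final: r_2 = 138, and one checks f(r_2) ≡ 0 mod 7^3.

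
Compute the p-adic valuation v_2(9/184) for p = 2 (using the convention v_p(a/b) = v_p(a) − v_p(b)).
v_2(9/184) = -3

Factor powers of 2 from the numerator and denominator of the reduced fraction: 9 = 2^0 · 9 and 184 = 2^3 · 23. Apply v_p(a/b) = v_p(a) − v_p(b): v_2(9/184) = 0 − 3 = -3.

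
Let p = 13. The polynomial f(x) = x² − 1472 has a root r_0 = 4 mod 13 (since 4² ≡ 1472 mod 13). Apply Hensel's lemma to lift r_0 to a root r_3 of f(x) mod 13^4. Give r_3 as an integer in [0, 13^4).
r_3 = 5932 (mod 28561)

Hensel's recurrence: r_{i+1} = r_i − f(r_i)·(f′(r_i))^{-1} mod 13^{i+2}, with f′(x) = 2x. Iterate:
  r_0 = 4 (mod 13)
  r_1 = 17 (mod 169)
  r_2 = 1538 (mod 2197)
  r_3 = 5932 (mod 28561)
Final: r_3 = 5932, and one checks f(r_3) ≡ 0 mod 13^4.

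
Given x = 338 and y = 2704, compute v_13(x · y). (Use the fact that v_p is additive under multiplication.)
v_13(913952) = 4

v_p(x) = 2 (factor: 338 = 13^2 · 2); v_p(y) = 2 (factor: 2704 = 13^2 · 16). Additivity: v_p(xy) = v_p(x) + v_p(y) = 2 + 2 = 4. (Direct check: xy = 913952 = 13^4 · (32).)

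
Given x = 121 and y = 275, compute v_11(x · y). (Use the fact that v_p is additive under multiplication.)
v_11(33275) = 3

v_p(x) = 2 (factor: 121 = 11^2 · 1); v_p(y) = 1 (factor: 275 = 11^1 · 25). Additivity: v_p(xy) = v_p(x) + v_p(y) = 2 + 1 = 3. (Direct check: xy = 33275 = 11^3 · (25).)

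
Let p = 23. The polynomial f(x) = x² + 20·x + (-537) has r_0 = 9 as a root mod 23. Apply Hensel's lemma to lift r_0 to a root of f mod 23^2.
r_1 = 239 (mod 529)

Hensel: r_{i+1} = r_i − f(r_i)·(f′(r_i))^{-1} mod 23^{i+2}, f′(x) = 2x + 20. Iterate:
  r_0 = 9 (mod 23)
  r_1 = 239 (mod 529)
Final: r = 239 satisfies f(r) ≡ 0 mod 23^2.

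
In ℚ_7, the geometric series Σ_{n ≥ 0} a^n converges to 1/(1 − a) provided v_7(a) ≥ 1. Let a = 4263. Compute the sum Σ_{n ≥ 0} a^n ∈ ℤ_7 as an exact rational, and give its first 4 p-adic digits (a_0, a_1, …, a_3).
Σ a^n = 1/(1 − a) = -1/4262;  first 4 digits = (1, 0, 3, 5)

v_7(a) = 2 ≥ 1, so the series converges in ℤ_7 to 1/(1 − a) = 1/(1 − 4263) = -1/4262. Expand this rational in ℤ_7: compute digits iteratively via d_i = x_i mod 7, x_{i+1} = (x_i − d_i)/7. The first 4 digits are (1, 0, 3, 5).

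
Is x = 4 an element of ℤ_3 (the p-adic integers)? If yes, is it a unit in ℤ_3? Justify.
x ∈ ℤ_3^× (unit); v_3(x) = 0

ℤ_3 = {x ∈ ℚ_3 : v_3(x) ≥ 0} and ℤ_3^× = {x ∈ ℤ_3 : v_3(x) = 0}. Here v_3(4) = v_3(num) − v_3(den) = 0; compare against these criteria.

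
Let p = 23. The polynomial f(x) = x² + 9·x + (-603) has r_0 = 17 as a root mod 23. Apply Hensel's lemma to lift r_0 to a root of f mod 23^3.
r_2 = 1903 (mod 12167)

Hensel: r_{i+1} = r_i − f(r_i)·(f′(r_i))^{-1} mod 23^{i+2}, f′(x) = 2x + 9. Iterate:
  r_0 = 17 (mod 23)
  r_1 = 316 (mod 529)
  r_2 = 1903 (mod 12167)
Final: r = 1903 satisfies f(r) ≡ 0 mod 23^3.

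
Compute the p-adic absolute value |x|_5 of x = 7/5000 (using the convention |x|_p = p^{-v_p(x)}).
|7/5000|_5 = 625

Step 1 — compute v_5(x) by factoring powers of 5 out of the numerator and denominator: v_5(7/5000) = -4. Step 2 — apply |x|_p = p^{-v_p(x)} = 5^{4} = 625.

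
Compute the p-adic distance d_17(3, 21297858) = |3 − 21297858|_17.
d_17(3, 21297858) = 1/1419857

Step 1 — x − y = 3 − 21297858 = -21297855. Step 2 — v_17(-21297855) = 5 (factor: -21297855 = −(17^5 · 15); the sign does not affect v_p). Step 3 — |x − y|_17 = 17^{-5} = 1/1419857.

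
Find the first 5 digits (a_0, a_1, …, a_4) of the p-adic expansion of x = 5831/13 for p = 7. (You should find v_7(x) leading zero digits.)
(a_0, …, a_4) = (0, 0, 0, 4, 5)

v_7(5831/13) = 3, so a_0 = ... = a_2 = 0. Factor out: x = 7^3 · u with u = 17/13 a unit in ℤ_7. Expand u iteratively via a_{v+i} = u_i mod 7, u_{i+1} = (u_i − a_{v+i})/7:
  u_0 = 17/13;  a_3 = 4;  u_1 = (u_0 − 4)/7 = -5/13
  u_1 = -5/13;  a_4 = 5;  u_2 = (u_1 − 5)/7 = -10/13
Digits: (0, 0, 0, 4, 5).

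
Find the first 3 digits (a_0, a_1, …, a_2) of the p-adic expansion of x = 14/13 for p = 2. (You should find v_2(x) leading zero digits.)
(a_0, …, a_2) = (0, 1, 1)

v_2(14/13) = 1, so a_0 = ... = a_0 = 0. Factor out: x = 2^1 · u with u = 7/13 a unit in ℤ_2. Expand u iteratively via a_{v+i} = u_i mod 2, u_{i+1} = (u_i − a_{v+i})/2:
  u_0 = 7/13;  a_1 = 1;  u_1 = (u_0 − 1)/2 = -3/13
  u_1 = -3/13;  a_2 = 1;  u_2 = (u_1 − 1)/2 = -8/13
Digits: (0, 1, 1).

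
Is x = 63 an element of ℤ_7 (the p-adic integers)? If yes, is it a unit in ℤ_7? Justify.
x ∈ ℤ_7 but not a unit; v_7(x) = 1 > 0

ℤ_7 = {x ∈ ℚ_7 : v_7(x) ≥ 0} and ℤ_7^× = {x ∈ ℤ_7 : v_7(x) = 0}. Here v_7(63) = v_7(num) − v_7(den) = 1; compare against these criteria.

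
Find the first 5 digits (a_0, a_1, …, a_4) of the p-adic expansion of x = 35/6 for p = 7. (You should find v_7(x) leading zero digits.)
(a_0, …, a_4) = (0, 2, 1, 1, 1)

v_7(35/6) = 1, so a_0 = ... = a_0 = 0. Factor out: x = 7^1 · u with u = 5/6 a unit in ℤ_7. Expand u iteratively via a_{v+i} = u_i mod 7, u_{i+1} = (u_i − a_{v+i})/7:
  u_0 = 5/6;  a_1 = 2;  u_1 = (u_0 − 2)/7 = -1/6
  u_1 = -1/6;  a_2 = 1;  u_2 = (u_1 − 1)/7 = -1/6
  u_2 = -1/6;  a_3 = 1;  u_3 = (u_2 − 1)/7 = -1/6
  u_3 = -1/6;  a_4 = 1;  u_4 = (u_3 − 1)/7 = -1/6
Digits: (0, 2, 1, 1, 1).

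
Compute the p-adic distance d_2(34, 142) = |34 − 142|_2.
d_2(34, 142) = 1/4

Step 1 — x − y = 34 − 142 = -108. Step 2 — v_2(-108) = 2 (factor: -108 = −(2^2 · 27); the sign does not affect v_p). Step 3 — |x − y|_2 = 2^{-2} = 1/4.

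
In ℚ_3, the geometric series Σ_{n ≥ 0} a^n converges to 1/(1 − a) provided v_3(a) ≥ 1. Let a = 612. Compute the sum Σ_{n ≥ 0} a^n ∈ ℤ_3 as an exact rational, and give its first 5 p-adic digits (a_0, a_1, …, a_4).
Σ a^n = 1/(1 − a) = -1/611;  first 5 digits = (1, 0, 2, 1, 2)

v_3(a) = 2 ≥ 1, so the series converges in ℤ_3 to 1/(1 − a) = 1/(1 − 612) = -1/611. Expand this rational in ℤ_3: compute digits iteratively via d_i = x_i mod 3, x_{i+1} = (x_i − d_i)/3. The first 5 digits are (1, 0, 2, 1, 2).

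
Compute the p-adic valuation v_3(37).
v_3(37) = 0

v_3(n) is the largest exponent k such that 3^k divides n. Factor out: 37 = 3^0 · 37. (Sign doesn't affect v_p.) So v_3(37) = 0.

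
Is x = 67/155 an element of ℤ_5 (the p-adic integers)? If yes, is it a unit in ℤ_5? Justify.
x ∉ ℤ_5 (v_5(x) = -1 < 0)

ℤ_5 = {x ∈ ℚ_5 : v_5(x) ≥ 0} and ℤ_5^× = {x ∈ ℤ_5 : v_5(x) = 0}. Here v_5(67/155) = v_5(num) − v_5(den) = -1; compare against these criteria.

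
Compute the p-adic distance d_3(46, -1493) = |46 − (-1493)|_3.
d_3(46, -1493) = 1/81

Step 1 — x − y = 46 − (-1493) = 1539. Step 2 — v_3(1539) = 4 (factor: 1539 = (3^4 · 19); the sign does not affect v_p). Step 3 — |x − y|_3 = 3^{-4} = 1/81.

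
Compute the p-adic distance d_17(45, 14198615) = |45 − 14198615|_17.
d_17(45, 14198615) = 1/1419857

Step 1 — x − y = 45 − 14198615 = -14198570. Step 2 — v_17(-14198570) = 5 (factor: -14198570 = −(17^5 · 10); the sign does not affect v_p). Step 3 — |x − y|_17 = 17^{-5} = 1/1419857.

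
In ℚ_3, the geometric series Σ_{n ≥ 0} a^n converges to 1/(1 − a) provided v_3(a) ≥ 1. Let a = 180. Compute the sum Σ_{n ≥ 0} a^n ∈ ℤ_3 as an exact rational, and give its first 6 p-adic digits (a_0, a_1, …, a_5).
Σ a^n = 1/(1 − a) = -1/179;  first 6 digits = (1, 0, 2, 0, 0, 2)

v_3(a) = 2 ≥ 1, so the series converges in ℤ_3 to 1/(1 − a) = 1/(1 − 180) = -1/179. Expand this rational in ℤ_3: compute digits iteratively via d_i = x_i mod 3, x_{i+1} = (x_i − d_i)/3. The first 6 digits are (1, 0, 2, 0, 0, 2).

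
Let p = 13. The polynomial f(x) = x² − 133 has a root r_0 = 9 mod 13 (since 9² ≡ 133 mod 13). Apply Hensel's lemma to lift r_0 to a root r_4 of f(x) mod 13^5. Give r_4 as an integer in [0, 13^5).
r_4 = 147117 (mod 371293)

Hensel's recurrence: r_{i+1} = r_i − f(r_i)·(f′(r_i))^{-1} mod 13^{i+2}, with f′(x) = 2x. Iterate:
  r_0 = 9 (mod 13)
  r_1 = 87 (mod 169)
  r_2 = 2115 (mod 2197)
  r_3 = 4312 (mod 28561)
  r_4 = 147117 (mod 371293)
Final: r_4 = 147117, and one checks f(r_4) ≡ 0 mod 13^5.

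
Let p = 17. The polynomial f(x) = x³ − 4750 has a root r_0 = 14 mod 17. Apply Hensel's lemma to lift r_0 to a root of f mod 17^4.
r_3 = 47495 (mod 83521)

Hensel: r_{i+1} = r_i − f(r_i)/f′(r_i) mod 17^{i+2}, where f′(x) = 3x². Iterate:
  r_0 = 14 (mod 17)
  r_1 = 99 (mod 289)
  r_2 = 3278 (mod 4913)
  r_3 = 47495 (mod 83521)
Final: r = 47495 with f(r) ≡ 0 mod 17^4.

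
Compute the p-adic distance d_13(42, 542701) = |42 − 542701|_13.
d_13(42, 542701) = 1/28561

Step 1 — x − y = 42 − 542701 = -542659. Step 2 — v_13(-542659) = 4 (factor: -542659 = −(13^4 · 19); the sign does not affect v_p). Step 3 — |x − y|_13 = 13^{-4} = 1/28561.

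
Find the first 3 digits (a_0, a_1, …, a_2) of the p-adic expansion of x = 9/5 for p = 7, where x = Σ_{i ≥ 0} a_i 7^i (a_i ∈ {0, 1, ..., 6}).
(a_0, …, a_2) = (6, 5, 2)

v_7(9/5) = 0 (numerator and denominator both coprime to 7), so x ∈ ℤ_7^×. Compute digits iteratively via a_i = x_i mod 7, x_{i+1} = (x_i − a_i)/7, with x_0 = x:
  x_0 = 9/5;  a_0 = 6;  x_1 = (x_0 − 6)/7 = -3/5
  x_1 = -3/5;  a_1 = 5;  x_2 = (x_1 − 5)/7 = -4/5
  x_2 = -4/5;  a_2 = 2;  x_3 = (x_2 − 2)/7 = -2/5
Digits: (6, 5, 2).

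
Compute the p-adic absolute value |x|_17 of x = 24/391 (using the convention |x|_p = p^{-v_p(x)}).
|24/391|_17 = 17

Step 1 — compute v_17(x) by factoring powers of 17 out of the numerator and denominator: v_17(24/391) = -1. Step 2 — apply |x|_p = p^{-v_p(x)} = 17^{1} = 17.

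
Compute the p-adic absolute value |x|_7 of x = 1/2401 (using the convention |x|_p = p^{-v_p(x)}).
|1/2401|_7 = 2401

Step 1 — compute v_7(x) by factoring powers of 7 out of the numerator and denominator: v_7(1/2401) = -4. Step 2 — apply |x|_p = p^{-v_p(x)} = 7^{4} = 2401.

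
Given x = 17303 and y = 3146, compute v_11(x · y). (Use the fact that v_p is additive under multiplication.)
v_11(54435238) = 5

v_p(x) = 3 (factor: 17303 = 11^3 · 13); v_p(y) = 2 (factor: 3146 = 11^2 · 26). Additivity: v_p(xy) = v_p(x) + v_p(y) = 3 + 2 = 5. (Direct check: xy = 54435238 = 11^5 · (338).)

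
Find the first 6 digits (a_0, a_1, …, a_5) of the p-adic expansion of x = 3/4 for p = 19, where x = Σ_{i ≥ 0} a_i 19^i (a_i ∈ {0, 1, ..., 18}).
(a_0, …, a_5) = (15, 4, 14, 4, 14, 4)

v_19(3/4) = 0 (numerator and denominator both coprime to 19), so x ∈ ℤ_19^×. Compute digits iteratively via a_i = x_i mod 19, x_{i+1} = (x_i − a_i)/19, with x_0 = x:
  x_0 = 3/4;  a_0 = 15;  x_1 = (x_0 − 15)/19 = -3/4
  x_1 = -3/4;  a_1 = 4;  x_2 = (x_1 − 4)/19 = -1/4
  x_2 = -1/4;  a_2 = 14;  x_3 = (x_2 − 14)/19 = -3/4
  x_3 = -3/4;  a_3 = 4;  x_4 = (x_3 − 4)/19 = -1/4
  x_4 = -1/4;  a_4 = 14;  x_5 = (x_4 − 14)/19 = -3/4
  x_5 = -3/4;  a_5 = 4;  x_6 = (x_5 − 4)/19 = -1/4
Digits: (15, 4, 14, 4, 14, 4).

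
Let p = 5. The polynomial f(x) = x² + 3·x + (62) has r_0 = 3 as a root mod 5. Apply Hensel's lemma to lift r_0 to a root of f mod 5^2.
r_1 = 8 (mod 25)

Hensel: r_{i+1} = r_i − f(r_i)·(f′(r_i))^{-1} mod 5^{i+2}, f′(x) = 2x + 3. Iterate:
  r_0 = 3 (mod 5)
  r_1 = 8 (mod 25)
Final: r = 8 satisfies f(r) ≡ 0 mod 5^2.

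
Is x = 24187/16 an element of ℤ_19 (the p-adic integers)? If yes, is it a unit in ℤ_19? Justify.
x ∈ ℤ_19 but not a unit; v_19(x) = 2 > 0

ℤ_19 = {x ∈ ℚ_19 : v_19(x) ≥ 0} and ℤ_19^× = {x ∈ ℤ_19 : v_19(x) = 0}. Here v_19(24187/16) = v_19(num) − v_19(den) = 2; compare against these criteria.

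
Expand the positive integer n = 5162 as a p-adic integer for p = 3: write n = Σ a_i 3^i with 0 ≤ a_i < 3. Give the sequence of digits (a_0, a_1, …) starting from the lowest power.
(a_0, a_1, …) = (2, 1, 0, 2, 0, 0, 1, 2)

Repeated division by 3 gives the digits low-to-high: 5162 = 2 + 1·3^1 + 2·3^3 + 1·3^6 + 2·3^7. Digit sequence: (2, 1, 0, 2, 0, 0, 1, 2).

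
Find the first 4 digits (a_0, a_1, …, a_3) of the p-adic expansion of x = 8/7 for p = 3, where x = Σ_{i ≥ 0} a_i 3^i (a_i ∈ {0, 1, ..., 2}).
(a_0, …, a_3) = (2, 1, 0, 2)

v_3(8/7) = 0 (numerator and denominator both coprime to 3), so x ∈ ℤ_3^×. Compute digits iteratively via a_i = x_i mod 3, x_{i+1} = (x_i − a_i)/3, with x_0 = x:
  x_0 = 8/7;  a_0 = 2;  x_1 = (x_0 − 2)/3 = -2/7
  x_1 = -2/7;  a_1 = 1;  x_2 = (x_1 − 1)/3 = -3/7
  x_2 = -3/7;  a_2 = 0;  x_3 = (x_2 − 0)/3 = -1/7
  x_3 = -1/7;  a_3 = 2;  x_4 = (x_3 − 2)/3 = -5/7
Digits: (2, 1, 0, 2).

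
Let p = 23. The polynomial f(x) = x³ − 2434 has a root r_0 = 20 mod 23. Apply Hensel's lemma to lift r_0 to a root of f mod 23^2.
r_1 = 480 (mod 529)

Hensel: r_{i+1} = r_i − f(r_i)/f′(r_i) mod 23^{i+2}, where f′(x) = 3x². Iterate:
  r_0 = 20 (mod 23)
  r_1 = 480 (mod 529)
Final: r = 480 with f(r) ≡ 0 mod 23^2.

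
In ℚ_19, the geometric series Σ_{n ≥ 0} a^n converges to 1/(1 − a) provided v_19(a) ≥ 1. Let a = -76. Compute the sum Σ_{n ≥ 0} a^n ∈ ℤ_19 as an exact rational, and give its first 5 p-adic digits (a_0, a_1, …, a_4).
Σ a^n = 1/(1 − a) = 1/77;  first 5 digits = (1, 15, 15, 12, 5)

v_19(a) = 1 ≥ 1, so the series converges in ℤ_19 to 1/(1 − a) = 1/(1 − (-76)) = 1/77. Expand this rational in ℤ_19: compute digits iteratively via d_i = x_i mod 19, x_{i+1} = (x_i − d_i)/19. The first 5 digits are (1, 15, 15, 12, 5).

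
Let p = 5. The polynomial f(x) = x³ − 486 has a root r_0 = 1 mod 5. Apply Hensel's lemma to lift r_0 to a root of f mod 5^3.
r_2 = 96 (mod 125)

Hensel: r_{i+1} = r_i − f(r_i)/f′(r_i) mod 5^{i+2}, where f′(x) = 3x². Iterate:
  r_0 = 1 (mod 5)
  r_1 = 21 (mod 25)
  r_2 = 96 (mod 125)
Final: r = 96 with f(r) ≡ 0 mod 5^3.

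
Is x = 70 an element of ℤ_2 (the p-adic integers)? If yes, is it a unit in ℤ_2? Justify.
x ∈ ℤ_2 but not a unit; v_2(x) = 1 > 0

ℤ_2 = {x ∈ ℚ_2 : v_2(x) ≥ 0} and ℤ_2^× = {x ∈ ℤ_2 : v_2(x) = 0}. Here v_2(70) = v_2(num) − v_2(den) = 1; compare against these criteria.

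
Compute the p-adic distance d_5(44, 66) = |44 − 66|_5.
d_5(44, 66) = 1

Step 1 — x − y = 44 − 66 = -22. Step 2 — v_5(-22) = 0 (factor: -22 = −(5^0 · 22); the sign does not affect v_p). Step 3 — |x − y|_5 = 5^{0} = 1.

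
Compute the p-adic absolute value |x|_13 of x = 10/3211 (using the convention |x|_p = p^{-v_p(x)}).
|10/3211|_13 = 169

Step 1 — compute v_13(x) by factoring powers of 13 out of the numerator and denominator: v_13(10/3211) = -2. Step 2 — apply |x|_p = p^{-v_p(x)} = 13^{2} = 169.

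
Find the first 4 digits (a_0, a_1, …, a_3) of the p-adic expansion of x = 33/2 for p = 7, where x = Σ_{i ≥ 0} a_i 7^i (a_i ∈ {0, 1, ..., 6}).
(a_0, …, a_3) = (6, 5, 3, 3)

v_7(33/2) = 0 (numerator and denominator both coprime to 7), so x ∈ ℤ_7^×. Compute digits iteratively via a_i = x_i mod 7, x_{i+1} = (x_i − a_i)/7, with x_0 = x:
  x_0 = 33/2;  a_0 = 6;  x_1 = (x_0 − 6)/7 = 3/2
  x_1 = 3/2;  a_1 = 5;  x_2 = (x_1 − 5)/7 = -1/2
  x_2 = -1/2;  a_2 = 3;  x_3 = (x_2 − 3)/7 = -1/2
  x_3 = -1/2;  a_3 = 3;  x_4 = (x_3 − 3)/7 = -1/2
Digits: (6, 5, 3, 3).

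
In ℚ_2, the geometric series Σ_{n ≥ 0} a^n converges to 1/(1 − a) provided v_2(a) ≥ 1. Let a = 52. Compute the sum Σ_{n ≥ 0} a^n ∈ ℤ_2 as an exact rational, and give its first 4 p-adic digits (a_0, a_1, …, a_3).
Σ a^n = 1/(1 − a) = -1/51;  first 4 digits = (1, 0, 1, 0)

v_2(a) = 2 ≥ 1, so the series converges in ℤ_2 to 1/(1 − a) = 1/(1 − 52) = -1/51. Expand this rational in ℤ_2: compute digits iteratively via d_i = x_i mod 2, x_{i+1} = (x_i − d_i)/2. The first 4 digits are (1, 0, 1, 0).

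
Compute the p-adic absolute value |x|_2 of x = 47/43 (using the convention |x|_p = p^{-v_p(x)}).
|47/43|_2 = 1

Step 1 — compute v_2(x) by factoring powers of 2 out of the numerator and denominator: v_2(47/43) = 0. Step 2 — apply |x|_p = p^{-v_p(x)} = 2^{0} = 1.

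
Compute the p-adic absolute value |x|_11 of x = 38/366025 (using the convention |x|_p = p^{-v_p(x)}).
|38/366025|_11 = 14641

Step 1 — compute v_11(x) by factoring powers of 11 out of the numerator and denominator: v_11(38/366025) = -4. Step 2 — apply |x|_p = p^{-v_p(x)} = 11^{4} = 14641.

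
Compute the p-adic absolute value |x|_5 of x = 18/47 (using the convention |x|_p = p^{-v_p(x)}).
|18/47|_5 = 1

Step 1 — compute v_5(x) by factoring powers of 5 out of the numerator and denominator: v_5(18/47) = 0. Step 2 — apply |x|_p = p^{-v_p(x)} = 5^{0} = 1.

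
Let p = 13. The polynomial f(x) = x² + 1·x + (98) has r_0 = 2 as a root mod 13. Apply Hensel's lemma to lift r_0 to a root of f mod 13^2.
r_1 = 15 (mod 169)

Hensel: r_{i+1} = r_i − f(r_i)·(f′(r_i))^{-1} mod 13^{i+2}, f′(x) = 2x + 1. Iterate:
  r_0 = 2 (mod 13)
  r_1 = 15 (mod 169)
Final: r = 15 satisfies f(r) ≡ 0 mod 13^2.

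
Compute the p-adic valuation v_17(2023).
v_17(2023) = 2

v_17(n) is the largest exponent k such that 17^k divides n. Factor out: 2023 = 17^2 · 7. (Sign doesn't affect v_p.) So v_17(2023) = 2.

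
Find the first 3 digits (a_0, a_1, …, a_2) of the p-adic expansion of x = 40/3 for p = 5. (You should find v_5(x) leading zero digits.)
(a_0, …, a_2) = (0, 1, 2)

v_5(40/3) = 1, so a_0 = ... = a_0 = 0. Factor out: x = 5^1 · u with u = 8/3 a unit in ℤ_5. Expand u iteratively via a_{v+i} = u_i mod 5, u_{i+1} = (u_i − a_{v+i})/5:
  u_0 = 8/3;  a_1 = 1;  u_1 = (u_0 − 1)/5 = 1/3
  u_1 = 1/3;  a_2 = 2;  u_2 = (u_1 − 2)/5 = -1/3
Digits: (0, 1, 2).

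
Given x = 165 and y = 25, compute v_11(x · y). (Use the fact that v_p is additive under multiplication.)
v_11(4125) = 1

v_p(x) = 1 (factor: 165 = 11^1 · 15); v_p(y) = 0 (factor: 25 = 11^0 · 25). Additivity: v_p(xy) = v_p(x) + v_p(y) = 1 + 0 = 1. (Direct check: xy = 4125 = 11^1 · (375).)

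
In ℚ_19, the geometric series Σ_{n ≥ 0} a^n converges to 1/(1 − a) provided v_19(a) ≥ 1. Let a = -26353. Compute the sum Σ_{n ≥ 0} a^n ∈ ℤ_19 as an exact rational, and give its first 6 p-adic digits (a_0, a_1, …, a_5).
Σ a^n = 1/(1 − a) = 1/26354;  first 6 digits = (1, 0, 3, 15, 8, 14)

v_19(a) = 2 ≥ 1, so the series converges in ℤ_19 to 1/(1 − a) = 1/(1 − (-26353)) = 1/26354. Expand this rational in ℤ_19: compute digits iteratively via d_i = x_i mod 19, x_{i+1} = (x_i − d_i)/19. The first 6 digits are (1, 0, 3, 15, 8, 14).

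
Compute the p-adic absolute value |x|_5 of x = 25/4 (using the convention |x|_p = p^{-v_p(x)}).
|25/4|_5 = 1/25

Step 1 — compute v_5(x) by factoring powers of 5 out of the numerator and denominator: v_5(25/4) = 2. Step 2 — apply |x|_p = p^{-v_p(x)} = 5^{-2} = 1/25.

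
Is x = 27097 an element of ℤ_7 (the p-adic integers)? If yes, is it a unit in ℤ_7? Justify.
x ∈ ℤ_7 but not a unit; v_7(x) = 3 > 0

ℤ_7 = {x ∈ ℚ_7 : v_7(x) ≥ 0} and ℤ_7^× = {x ∈ ℤ_7 : v_7(x) = 0}. Here v_7(27097) = v_7(num) − v_7(den) = 3; compare against these criteria.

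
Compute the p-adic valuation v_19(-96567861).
v_19(-96567861) = 5

v_19(n) is the largest exponent k such that 19^k divides n. Factor out: -96567861 = -19^5 · 39. (Sign doesn't affect v_p.) So v_19(-96567861) = 5.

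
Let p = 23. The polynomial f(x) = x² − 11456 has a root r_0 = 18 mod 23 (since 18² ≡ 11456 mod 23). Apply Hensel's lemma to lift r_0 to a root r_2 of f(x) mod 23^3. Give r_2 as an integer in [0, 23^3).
r_2 = 1973 (mod 12167)

Hensel's recurrence: r_{i+1} = r_i − f(r_i)·(f′(r_i))^{-1} mod 23^{i+2}, with f′(x) = 2x. Iterate:
  r_0 = 18 (mod 23)
  r_1 = 386 (mod 529)
  r_2 = 1973 (mod 12167)
Final: r_2 = 1973, and one checks f(r_2) ≡ 0 mod 23^3.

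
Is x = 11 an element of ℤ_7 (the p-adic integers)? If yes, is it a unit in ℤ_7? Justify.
x ∈ ℤ_7^× (unit); v_7(x) = 0

ℤ_7 = {x ∈ ℚ_7 : v_7(x) ≥ 0} and ℤ_7^× = {x ∈ ℤ_7 : v_7(x) = 0}. Here v_7(11) = v_7(num) − v_7(den) = 0; compare against these criteria.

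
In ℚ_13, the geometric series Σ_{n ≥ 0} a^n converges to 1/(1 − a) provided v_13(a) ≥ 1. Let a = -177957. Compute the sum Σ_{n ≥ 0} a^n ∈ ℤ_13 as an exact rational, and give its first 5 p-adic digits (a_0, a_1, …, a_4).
Σ a^n = 1/(1 − a) = 1/177958;  first 5 digits = (1, 0, 0, 10, 6)

v_13(a) = 3 ≥ 1, so the series converges in ℤ_13 to 1/(1 − a) = 1/(1 − (-177957)) = 1/177958. Expand this rational in ℤ_13: compute digits iteratively via d_i = x_i mod 13, x_{i+1} = (x_i − d_i)/13. The first 5 digits are (1, 0, 0, 10, 6).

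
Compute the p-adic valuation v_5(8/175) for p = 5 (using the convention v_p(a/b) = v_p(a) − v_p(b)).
v_5(8/175) = -2

Factor powers of 5 from the numerator and denominator of the reduced fraction: 8 = 5^0 · 8 and 175 = 5^2 · 7. Apply v_p(a/b) = v_p(a) − v_p(b): v_5(8/175) = 0 − 2 = -2.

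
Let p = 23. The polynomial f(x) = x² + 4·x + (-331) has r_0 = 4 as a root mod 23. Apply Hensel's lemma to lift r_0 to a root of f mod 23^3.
r_2 = 1660 (mod 12167)

Hensel: r_{i+1} = r_i − f(r_i)·(f′(r_i))^{-1} mod 23^{i+2}, f′(x) = 2x + 4. Iterate:
  r_0 = 4 (mod 23)
  r_1 = 73 (mod 529)
  r_2 = 1660 (mod 12167)
Final: r = 1660 satisfies f(r) ≡ 0 mod 23^3.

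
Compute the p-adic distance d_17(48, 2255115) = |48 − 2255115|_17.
d_17(48, 2255115) = 1/83521

Step 1 — x − y = 48 − 2255115 = -2255067. Step 2 — v_17(-2255067) = 4 (factor: -2255067 = −(17^4 · 27); the sign does not affect v_p). Step 3 — |x − y|_17 = 17^{-4} = 1/83521.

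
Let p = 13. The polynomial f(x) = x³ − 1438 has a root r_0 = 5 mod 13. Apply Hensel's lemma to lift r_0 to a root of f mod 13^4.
r_3 = 11003 (mod 28561)

Hensel: r_{i+1} = r_i − f(r_i)/f′(r_i) mod 13^{i+2}, where f′(x) = 3x². Iterate:
  r_0 = 5 (mod 13)
  r_1 = 18 (mod 169)
  r_2 = 18 (mod 2197)
  r_3 = 11003 (mod 28561)
Final: r = 11003 with f(r) ≡ 0 mod 13^4.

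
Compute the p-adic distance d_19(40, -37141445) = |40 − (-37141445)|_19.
d_19(40, -37141445) = 1/2476099

Step 1 — x − y = 40 − (-37141445) = 37141485. Step 2 — v_19(37141485) = 5 (factor: 37141485 = (19^5 · 15); the sign does not affect v_p). Step 3 — |x − y|_19 = 19^{-5} = 1/2476099.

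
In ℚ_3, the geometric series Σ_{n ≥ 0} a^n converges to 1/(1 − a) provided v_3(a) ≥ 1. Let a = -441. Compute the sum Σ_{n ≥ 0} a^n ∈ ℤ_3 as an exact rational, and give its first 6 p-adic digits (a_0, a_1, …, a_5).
Σ a^n = 1/(1 − a) = 1/442;  first 6 digits = (1, 0, 2, 1, 1, 0)

v_3(a) = 2 ≥ 1, so the series converges in ℤ_3 to 1/(1 − a) = 1/(1 − (-441)) = 1/442. Expand this rational in ℤ_3: compute digits iteratively via d_i = x_i mod 3, x_{i+1} = (x_i − d_i)/3. The first 6 digits are (1, 0, 2, 1, 1, 0).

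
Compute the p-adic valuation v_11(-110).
v_11(-110) = 1

v_11(n) is the largest exponent k such that 11^k divides n. Factor out: -110 = -11^1 · 10. (Sign doesn't affect v_p.) So v_11(-110) = 1.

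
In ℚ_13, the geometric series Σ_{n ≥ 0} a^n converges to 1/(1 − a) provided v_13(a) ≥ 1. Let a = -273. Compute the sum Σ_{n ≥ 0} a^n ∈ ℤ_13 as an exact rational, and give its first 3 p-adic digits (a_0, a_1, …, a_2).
Σ a^n = 1/(1 − a) = 1/274;  first 3 digits = (1, 5, 10)

v_13(a) = 1 ≥ 1, so the series converges in ℤ_13 to 1/(1 − a) = 1/(1 − (-273)) = 1/274. Expand this rational in ℤ_13: compute digits iteratively via d_i = x_i mod 13, x_{i+1} = (x_i − d_i)/13. The first 3 digits are (1, 5, 10).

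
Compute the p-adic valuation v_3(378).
v_3(378) = 3

v_3(n) is the largest exponent k such that 3^k divides n. Factor out: 378 = 3^3 · 14. (Sign doesn't affect v_p.) So v_3(378) = 3.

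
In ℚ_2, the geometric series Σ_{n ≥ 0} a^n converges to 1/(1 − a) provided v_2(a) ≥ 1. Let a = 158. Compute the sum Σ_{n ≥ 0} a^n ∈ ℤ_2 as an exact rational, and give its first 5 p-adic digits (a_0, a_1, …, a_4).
Σ a^n = 1/(1 − a) = -1/157;  first 5 digits = (1, 1, 0, 1, 0)

v_2(a) = 1 ≥ 1, so the series converges in ℤ_2 to 1/(1 − a) = 1/(1 − 158) = -1/157. Expand this rational in ℤ_2: compute digits iteratively via d_i = x_i mod 2, x_{i+1} = (x_i − d_i)/2. The first 5 digits are (1, 1, 0, 1, 0).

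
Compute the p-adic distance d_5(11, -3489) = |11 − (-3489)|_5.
d_5(11, -3489) = 1/125

Step 1 — x − y = 11 − (-3489) = 3500. Step 2 — v_5(3500) = 3 (factor: 3500 = (5^3 · 28); the sign does not affect v_p). Step 3 — |x − y|_5 = 5^{-3} = 1/125.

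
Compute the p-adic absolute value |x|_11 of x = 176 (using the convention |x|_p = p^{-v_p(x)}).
|176|_11 = 1/11

Step 1 — compute v_11(x) by factoring powers of 11 out of the numerator and denominator: v_11(176) = 1. Step 2 — apply |x|_p = p^{-v_p(x)} = 11^{-1} = 1/11.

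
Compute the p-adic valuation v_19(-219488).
v_19(-219488) = 3

v_19(n) is the largest exponent k such that 19^k divides n. Factor out: -219488 = -19^3 · 32. (Sign doesn't affect v_p.) So v_19(-219488) = 3.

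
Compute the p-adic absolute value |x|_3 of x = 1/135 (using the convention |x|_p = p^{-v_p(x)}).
|1/135|_3 = 27

Step 1 — compute v_3(x) by factoring powers of 3 out of the numerator and denominator: v_3(1/135) = -3. Step 2 — apply |x|_p = p^{-v_p(x)} = 3^{3} = 27.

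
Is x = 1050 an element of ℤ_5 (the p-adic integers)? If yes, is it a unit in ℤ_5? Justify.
x ∈ ℤ_5 but not a unit; v_5(x) = 2 > 0

ℤ_5 = {x ∈ ℚ_5 : v_5(x) ≥ 0} and ℤ_5^× = {x ∈ ℤ_5 : v_5(x) = 0}. Here v_5(1050) = v_5(num) − v_5(den) = 2; compare against these criteria.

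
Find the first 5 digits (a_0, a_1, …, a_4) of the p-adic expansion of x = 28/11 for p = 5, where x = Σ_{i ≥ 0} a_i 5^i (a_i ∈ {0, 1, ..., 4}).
(a_0, …, a_4) = (3, 4, 1, 1, 2)

v_5(28/11) = 0 (numerator and denominator both coprime to 5), so x ∈ ℤ_5^×. Compute digits iteratively via a_i = x_i mod 5, x_{i+1} = (x_i − a_i)/5, with x_0 = x:
  x_0 = 28/11;  a_0 = 3;  x_1 = (x_0 − 3)/5 = -1/11
  x_1 = -1/11;  a_1 = 4;  x_2 = (x_1 − 4)/5 = -9/11
  x_2 = -9/11;  a_2 = 1;  x_3 = (x_2 − 1)/5 = -4/11
  x_3 = -4/11;  a_3 = 1;  x_4 = (x_3 − 1)/5 = -3/11
  x_4 = -3/11;  a_4 = 2;  x_5 = (x_4 − 2)/5 = -5/11
Digits: (3, 4, 1, 1, 2).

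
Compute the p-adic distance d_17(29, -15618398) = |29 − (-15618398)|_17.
d_17(29, -15618398) = 1/1419857

Step 1 — x − y = 29 − (-15618398) = 15618427. Step 2 — v_17(15618427) = 5 (factor: 15618427 = (17^5 · 11); the sign does not affect v_p). Step 3 — |x − y|_17 = 17^{-5} = 1/1419857.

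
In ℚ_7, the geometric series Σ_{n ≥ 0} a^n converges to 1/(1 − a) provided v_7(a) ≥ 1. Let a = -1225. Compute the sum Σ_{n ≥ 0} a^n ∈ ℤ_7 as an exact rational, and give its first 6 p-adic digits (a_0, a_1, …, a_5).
Σ a^n = 1/(1 − a) = 1/1226;  first 6 digits = (1, 0, 3, 3, 1, 5)

v_7(a) = 2 ≥ 1, so the series converges in ℤ_7 to 1/(1 − a) = 1/(1 − (-1225)) = 1/1226. Expand this rational in ℤ_7: compute digits iteratively via d_i = x_i mod 7, x_{i+1} = (x_i − d_i)/7. The first 6 digits are (1, 0, 3, 3, 1, 5).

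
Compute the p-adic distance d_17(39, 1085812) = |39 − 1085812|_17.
d_17(39, 1085812) = 1/83521

Step 1 — x − y = 39 − 1085812 = -1085773. Step 2 — v_17(-1085773) = 4 (factor: -1085773 = −(17^4 · 13); the sign does not affect v_p). Step 3 — |x − y|_17 = 17^{-4} = 1/83521.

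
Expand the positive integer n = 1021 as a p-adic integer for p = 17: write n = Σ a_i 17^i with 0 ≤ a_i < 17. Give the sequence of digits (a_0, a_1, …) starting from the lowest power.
(a_0, a_1, …) = (1, 9, 3)

Repeated division by 17 gives the digits low-to-high: 1021 = 1 + 9·17^1 + 3·17^2. Digit sequence: (1, 9, 3).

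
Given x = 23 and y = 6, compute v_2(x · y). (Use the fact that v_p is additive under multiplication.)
v_2(138) = 1

v_p(x) = 0 (factor: 23 = 2^0 · 23); v_p(y) = 1 (factor: 6 = 2^1 · 3). Additivity: v_p(xy) = v_p(x) + v_p(y) = 0 + 1 = 1. (Direct check: xy = 138 = 2^1 · (69).)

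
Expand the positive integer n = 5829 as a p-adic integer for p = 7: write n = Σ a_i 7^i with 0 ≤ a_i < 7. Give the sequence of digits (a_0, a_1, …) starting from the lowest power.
(a_0, a_1, …) = (5, 6, 6, 2, 2)

Repeated division by 7 gives the digits low-to-high: 5829 = 5 + 6·7^1 + 6·7^2 + 2·7^3 + 2·7^4. Digit sequence: (5, 6, 6, 2, 2).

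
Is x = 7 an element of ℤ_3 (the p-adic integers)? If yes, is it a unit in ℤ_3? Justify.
x ∈ ℤ_3^× (unit); v_3(x) = 0

ℤ_3 = {x ∈ ℚ_3 : v_3(x) ≥ 0} and ℤ_3^× = {x ∈ ℤ_3 : v_3(x) = 0}. Here v_3(7) = v_3(num) − v_3(den) = 0; compare against these criteria.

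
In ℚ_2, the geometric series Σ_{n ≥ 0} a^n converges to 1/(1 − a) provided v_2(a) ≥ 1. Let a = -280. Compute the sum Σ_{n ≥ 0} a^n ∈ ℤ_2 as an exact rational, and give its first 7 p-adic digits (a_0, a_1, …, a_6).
Σ a^n = 1/(1 − a) = 1/281;  first 7 digits = (1, 0, 0, 1, 0, 1, 0)

v_2(a) = 3 ≥ 1, so the series converges in ℤ_2 to 1/(1 − a) = 1/(1 − (-280)) = 1/281. Expand this rational in ℤ_2: compute digits iteratively via d_i = x_i mod 2, x_{i+1} = (x_i − d_i)/2. The first 7 digits are (1, 0, 0, 1, 0, 1, 0).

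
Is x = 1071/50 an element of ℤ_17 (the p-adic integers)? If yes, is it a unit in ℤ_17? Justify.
x ∈ ℤ_17 but not a unit; v_17(x) = 1 > 0

ℤ_17 = {x ∈ ℚ_17 : v_17(x) ≥ 0} and ℤ_17^× = {x ∈ ℤ_17 : v_17(x) = 0}. Here v_17(1071/50) = v_17(num) − v_17(den) = 1; compare against these criteria.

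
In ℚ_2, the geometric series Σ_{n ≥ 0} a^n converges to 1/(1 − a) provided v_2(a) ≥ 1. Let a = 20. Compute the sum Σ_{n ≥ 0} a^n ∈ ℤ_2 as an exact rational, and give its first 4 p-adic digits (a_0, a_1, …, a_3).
Σ a^n = 1/(1 − a) = -1/19;  first 4 digits = (1, 0, 1, 0)

v_2(a) = 2 ≥ 1, so the series converges in ℤ_2 to 1/(1 − a) = 1/(1 − 20) = -1/19. Expand this rational in ℤ_2: compute digits iteratively via d_i = x_i mod 2, x_{i+1} = (x_i − d_i)/2. The first 4 digits are (1, 0, 1, 0).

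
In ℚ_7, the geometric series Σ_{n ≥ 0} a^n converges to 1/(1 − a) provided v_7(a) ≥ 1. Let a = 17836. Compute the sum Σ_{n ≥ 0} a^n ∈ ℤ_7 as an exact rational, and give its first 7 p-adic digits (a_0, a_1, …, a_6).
Σ a^n = 1/(1 − a) = -1/17835;  first 7 digits = (1, 0, 0, 3, 0, 1, 2)

v_7(a) = 3 ≥ 1, so the series converges in ℤ_7 to 1/(1 − a) = 1/(1 − 17836) = -1/17835. Expand this rational in ℤ_7: compute digits iteratively via d_i = x_i mod 7, x_{i+1} = (x_i − d_i)/7. The first 7 digits are (1, 0, 0, 3, 0, 1, 2).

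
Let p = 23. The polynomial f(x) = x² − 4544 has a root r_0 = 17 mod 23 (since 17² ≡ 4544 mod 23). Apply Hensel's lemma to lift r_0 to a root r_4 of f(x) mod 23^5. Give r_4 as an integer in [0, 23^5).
r_4 = 6161234 (mod 6436343)

Hensel's recurrence: r_{i+1} = r_i − f(r_i)·(f′(r_i))^{-1} mod 23^{i+2}, with f′(x) = 2x. Iterate:
  r_0 = 17 (mod 23)
  r_1 = 500 (mod 529)
  r_2 = 4732 (mod 12167)
  r_3 = 4732 (mod 279841)
  r_4 = 6161234 (mod 6436343)
Final: r_4 = 6161234, and one checks f(r_4) ≡ 0 mod 23^5.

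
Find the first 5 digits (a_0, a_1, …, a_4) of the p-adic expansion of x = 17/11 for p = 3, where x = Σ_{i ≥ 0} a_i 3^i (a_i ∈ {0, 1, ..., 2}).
(a_0, …, a_4) = (1, 1, 0, 1, 1)

v_3(17/11) = 0 (numerator and denominator both coprime to 3), so x ∈ ℤ_3^×. Compute digits iteratively via a_i = x_i mod 3, x_{i+1} = (x_i − a_i)/3, with x_0 = x:
  x_0 = 17/11;  a_0 = 1;  x_1 = (x_0 − 1)/3 = 2/11
  x_1 = 2/11;  a_1 = 1;  x_2 = (x_1 − 1)/3 = -3/11
  x_2 = -3/11;  a_2 = 0;  x_3 = (x_2 − 0)/3 = -1/11
  x_3 = -1/11;  a_3 = 1;  x_4 = (x_3 − 1)/3 = -4/11
  x_4 = -4/11;  a_4 = 1;  x_5 = (x_4 − 1)/3 = -5/11
Digits: (1, 1, 0, 1, 1).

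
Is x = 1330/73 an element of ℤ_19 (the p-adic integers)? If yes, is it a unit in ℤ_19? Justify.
x ∈ ℤ_19 but not a unit; v_19(x) = 1 > 0

ℤ_19 = {x ∈ ℚ_19 : v_19(x) ≥ 0} and ℤ_19^× = {x ∈ ℤ_19 : v_19(x) = 0}. Here v_19(1330/73) = v_19(num) − v_19(den) = 1; compare against these criteria.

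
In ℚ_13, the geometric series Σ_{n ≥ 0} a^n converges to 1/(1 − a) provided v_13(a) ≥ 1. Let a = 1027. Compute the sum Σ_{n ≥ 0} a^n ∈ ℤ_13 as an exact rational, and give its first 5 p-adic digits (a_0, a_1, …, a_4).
Σ a^n = 1/(1 − a) = -1/1026;  first 5 digits = (1, 1, 7, 0, 4)

v_13(a) = 1 ≥ 1, so the series converges in ℤ_13 to 1/(1 − a) = 1/(1 − 1027) = -1/1026. Expand this rational in ℤ_13: compute digits iteratively via d_i = x_i mod 13, x_{i+1} = (x_i − d_i)/13. The first 5 digits are (1, 1, 7, 0, 4).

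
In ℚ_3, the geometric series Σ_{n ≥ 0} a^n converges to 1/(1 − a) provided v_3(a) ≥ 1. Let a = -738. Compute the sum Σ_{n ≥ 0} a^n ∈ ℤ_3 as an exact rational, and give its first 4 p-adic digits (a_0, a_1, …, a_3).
Σ a^n = 1/(1 − a) = 1/739;  first 4 digits = (1, 0, 2, 2)

v_3(a) = 2 ≥ 1, so the series converges in ℤ_3 to 1/(1 − a) = 1/(1 − (-738)) = 1/739. Expand this rational in ℤ_3: compute digits iteratively via d_i = x_i mod 3, x_{i+1} = (x_i − d_i)/3. The first 4 digits are (1, 0, 2, 2).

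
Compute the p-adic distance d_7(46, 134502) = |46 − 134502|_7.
d_7(46, 134502) = 1/16807

Step 1 — x − y = 46 − 134502 = -134456. Step 2 — v_7(-134456) = 5 (factor: -134456 = −(7^5 · 8); the sign does not affect v_p). Step 3 — |x − y|_7 = 7^{-5} = 1/16807.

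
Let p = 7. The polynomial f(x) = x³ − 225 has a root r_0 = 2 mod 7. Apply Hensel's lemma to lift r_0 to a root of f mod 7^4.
r_3 = 408 (mod 2401)

Hensel: r_{i+1} = r_i − f(r_i)/f′(r_i) mod 7^{i+2}, where f′(x) = 3x². Iterate:
  r_0 = 2 (mod 7)
  r_1 = 16 (mod 49)
  r_2 = 65 (mod 343)
  r_3 = 408 (mod 2401)
Final: r = 408 with f(r) ≡ 0 mod 7^4.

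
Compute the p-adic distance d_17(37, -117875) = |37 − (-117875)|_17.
d_17(37, -117875) = 1/4913

Step 1 — x − y = 37 − (-117875) = 117912. Step 2 — v_17(117912) = 3 (factor: 117912 = (17^3 · 24); the sign does not affect v_p). Step 3 — |x − y|_17 = 17^{-3} = 1/4913.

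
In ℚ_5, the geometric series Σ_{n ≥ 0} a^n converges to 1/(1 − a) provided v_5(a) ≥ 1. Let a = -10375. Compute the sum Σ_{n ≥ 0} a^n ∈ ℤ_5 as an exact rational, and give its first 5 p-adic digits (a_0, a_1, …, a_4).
Σ a^n = 1/(1 − a) = 1/10376;  first 5 digits = (1, 0, 0, 2, 3)

v_5(a) = 3 ≥ 1, so the series converges in ℤ_5 to 1/(1 − a) = 1/(1 − (-10375)) = 1/10376. Expand this rational in ℤ_5: compute digits iteratively via d_i = x_i mod 5, x_{i+1} = (x_i − d_i)/5. The first 5 digits are (1, 0, 0, 2, 3).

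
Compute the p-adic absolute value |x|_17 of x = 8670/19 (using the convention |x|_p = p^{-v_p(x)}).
|8670/19|_17 = 1/289

Step 1 — compute v_17(x) by factoring powers of 17 out of the numerator and denominator: v_17(8670/19) = 2. Step 2 — apply |x|_p = p^{-v_p(x)} = 17^{-2} = 1/289.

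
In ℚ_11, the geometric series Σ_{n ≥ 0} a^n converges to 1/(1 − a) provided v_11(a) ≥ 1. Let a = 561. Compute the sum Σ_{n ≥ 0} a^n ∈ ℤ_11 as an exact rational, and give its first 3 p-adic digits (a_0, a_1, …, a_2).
Σ a^n = 1/(1 − a) = -1/560;  first 3 digits = (1, 7, 9)

v_11(a) = 1 ≥ 1, so the series converges in ℤ_11 to 1/(1 − a) = 1/(1 − 561) = -1/560. Expand this rational in ℤ_11: compute digits iteratively via d_i = x_i mod 11, x_{i+1} = (x_i − d_i)/11. The first 3 digits are (1, 7, 9).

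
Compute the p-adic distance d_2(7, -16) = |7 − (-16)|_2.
d_2(7, -16) = 1

Step 1 — x − y = 7 − (-16) = 23. Step 2 — v_2(23) = 0 (factor: 23 = (2^0 · 23); the sign does not affect v_p). Step 3 — |x − y|_2 = 2^{0} = 1.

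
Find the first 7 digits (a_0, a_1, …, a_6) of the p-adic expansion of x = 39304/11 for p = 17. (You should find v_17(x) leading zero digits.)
(a_0, …, a_6) = (0, 0, 0, 10, 1, 3, 6)

v_17(39304/11) = 3, so a_0 = ... = a_2 = 0. Factor out: x = 17^3 · u with u = 8/11 a unit in ℤ_17. Expand u iteratively via a_{v+i} = u_i mod 17, u_{i+1} = (u_i − a_{v+i})/17:
  u_0 = 8/11;  a_3 = 10;  u_1 = (u_0 − 10)/17 = -6/11
  u_1 = -6/11;  a_4 = 1;  u_2 = (u_1 − 1)/17 = -1/11
  u_2 = -1/11;  a_5 = 3;  u_3 = (u_2 − 3)/17 = -2/11
  u_3 = -2/11;  a_6 = 6;  u_4 = (u_3 − 6)/17 = -4/11
Digits: (0, 0, 0, 10, 1, 3, 6).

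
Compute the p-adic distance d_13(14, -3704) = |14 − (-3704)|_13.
d_13(14, -3704) = 1/169

Step 1 — x − y = 14 − (-3704) = 3718. Step 2 — v_13(3718) = 2 (factor: 3718 = (13^2 · 22); the sign does not affect v_p). Step 3 — |x − y|_13 = 13^{-2} = 1/169.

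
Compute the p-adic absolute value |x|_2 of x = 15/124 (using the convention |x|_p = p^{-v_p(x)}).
|15/124|_2 = 4

Step 1 — compute v_2(x) by factoring powers of 2 out of the numerator and denominator: v_2(15/124) = -2. Step 2 — apply |x|_p = p^{-v_p(x)} = 2^{2} = 4.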